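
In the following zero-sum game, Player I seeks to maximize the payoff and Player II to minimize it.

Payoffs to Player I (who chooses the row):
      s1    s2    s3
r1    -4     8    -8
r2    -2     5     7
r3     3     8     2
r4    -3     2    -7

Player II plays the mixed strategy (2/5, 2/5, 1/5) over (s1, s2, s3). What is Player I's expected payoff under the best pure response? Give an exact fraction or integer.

24/5

r1: (-4)·(2/5) + (8)·(2/5) + (-8)·(1/5) = 0.
r2: (-2)·(2/5) + (5)·(2/5) + (7)·(1/5) = 13/5.
r3: (3)·(2/5) + (8)·(2/5) + (2)·(1/5) = 24/5.
r4: (-3)·(2/5) + (2)·(2/5) + (-7)·(1/5) = -9/5.
The best pure response is r3 with expected payoff 24/5.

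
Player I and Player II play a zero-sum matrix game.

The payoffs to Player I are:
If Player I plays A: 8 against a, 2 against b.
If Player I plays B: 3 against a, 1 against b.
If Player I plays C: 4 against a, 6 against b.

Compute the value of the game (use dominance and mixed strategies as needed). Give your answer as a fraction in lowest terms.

Row B is strictly dominated by row C, so Player I never plays it.
The remaining 2×2 game on (A, C) × (a, b) has no saddle point. Let Player I play A with probability p; indifference gives 8p + 4(1−p) = 2p + 6(1−p), so p = 1/4.
Similarly Player II's optimal q on a is 1/2, and the value is 8·(1/2) + (2)·(1/2) = 5.

5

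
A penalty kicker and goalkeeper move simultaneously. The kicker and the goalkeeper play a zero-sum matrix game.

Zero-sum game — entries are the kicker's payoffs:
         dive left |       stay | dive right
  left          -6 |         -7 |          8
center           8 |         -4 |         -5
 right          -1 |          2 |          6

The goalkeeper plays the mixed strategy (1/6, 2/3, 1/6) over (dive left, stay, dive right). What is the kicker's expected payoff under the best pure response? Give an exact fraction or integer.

13/6

left: (-6)·(1/6) + (-7)·(2/3) + (8)·(1/6) = -13/3.
center: (8)·(1/6) + (-4)·(2/3) + (-5)·(1/6) = -13/6.
right: (-1)·(1/6) + (2)·(2/3) + (6)·(1/6) = 13/6.
The best pure response is right with expected payoff 13/6.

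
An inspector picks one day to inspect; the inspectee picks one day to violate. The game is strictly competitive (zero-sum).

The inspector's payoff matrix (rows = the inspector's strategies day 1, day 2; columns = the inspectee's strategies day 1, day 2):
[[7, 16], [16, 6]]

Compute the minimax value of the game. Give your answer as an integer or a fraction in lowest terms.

214/19

Row minima are 7 and 6, so the inspector's maximin is 7; column maxima are 16 and 16, so the inspectee's minimax is 16. These differ, so the equilibrium is in mixed strategies.
Let the inspector play day 1 with probability p. The inspectee is indifferent when 7p + 16(1−p) = 16p + 6(1−p), giving p = 10/19.
Let the inspectee play day 1 with probability q. The inspector is indifferent when 7q + 16(1−q) = 16q + 6(1−q), giving q = 10/19.
The value is 7·(10/19) + (16)·(9/19) = 214/19.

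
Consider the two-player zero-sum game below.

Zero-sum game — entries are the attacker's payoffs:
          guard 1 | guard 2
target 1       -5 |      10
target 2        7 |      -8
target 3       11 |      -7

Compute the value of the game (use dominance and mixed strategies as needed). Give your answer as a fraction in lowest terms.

25/11

Row target 2 is strictly dominated by row target 3, so the attacker never plays it.
The remaining 2×2 game on (target 1, target 3) × (guard 1, guard 2) has no saddle point. Let the attacker play target 1 with probability p; indifference gives −5p + 11(1−p) = 10p − 7(1−p), so p = 6/11.
Similarly the defender's optimal q on guard 1 is 17/33, and the value is -5·(17/33) + (10)·(16/33) = 25/11.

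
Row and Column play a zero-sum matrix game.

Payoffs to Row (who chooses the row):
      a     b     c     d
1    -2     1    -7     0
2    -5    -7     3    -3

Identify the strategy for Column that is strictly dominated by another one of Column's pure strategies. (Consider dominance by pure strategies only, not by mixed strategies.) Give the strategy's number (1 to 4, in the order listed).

Column prefers columns that give Row less. Compare d with a: -2 < 0, -5 < -3.
So a strictly dominates d for Column; d is strictly dominated.

4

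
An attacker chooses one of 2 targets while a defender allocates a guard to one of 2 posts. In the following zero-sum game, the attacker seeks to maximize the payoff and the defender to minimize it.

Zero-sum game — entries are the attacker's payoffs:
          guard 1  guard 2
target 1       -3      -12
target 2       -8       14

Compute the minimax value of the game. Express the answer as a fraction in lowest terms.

-138/31

Row minima are -12 and -8, so the attacker's maximin is -8; column maxima are -3 and 14, so the defender's minimax is -3. These differ, so the equilibrium is in mixed strategies.
Let the attacker play target 1 with probability p. The defender is indifferent when −3p − 8(1−p) = −12p + 14(1−p), giving p = 22/31.
Let the defender play guard 1 with probability q. The attacker is indifferent when −3q − 12(1−q) = −8q + 14(1−q), giving q = 26/31.
The value is -3·(26/31) + (-12)·(5/31) = -138/31.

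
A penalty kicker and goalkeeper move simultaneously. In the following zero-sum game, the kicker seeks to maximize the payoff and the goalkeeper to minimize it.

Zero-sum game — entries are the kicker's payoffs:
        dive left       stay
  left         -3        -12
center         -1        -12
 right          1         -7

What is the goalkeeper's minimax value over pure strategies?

-7

The worst case (largest entry) in each column is dive left: 1, stay: -7.
The best (smallest) of these is -7.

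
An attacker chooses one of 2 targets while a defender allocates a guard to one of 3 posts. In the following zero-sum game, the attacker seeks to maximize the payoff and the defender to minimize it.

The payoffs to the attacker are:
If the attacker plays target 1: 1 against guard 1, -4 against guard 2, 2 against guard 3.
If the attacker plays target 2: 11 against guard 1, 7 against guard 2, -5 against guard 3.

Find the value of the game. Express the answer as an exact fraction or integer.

-1/3

Column guard 1 is strictly dominated by guard 2 for the defender (it gives the attacker more in every row).
The remaining 2×2 game on (target 1, target 2) × (guard 2, guard 3) has no saddle point. Let the attacker play target 1 with probability p; indifference gives −4p + 7(1−p) = 2p − 5(1−p), so p = 2/3.
Similarly the defender's optimal q on guard 2 is 7/18, and the value is -4·(7/18) + (2)·(11/18) = -1/3.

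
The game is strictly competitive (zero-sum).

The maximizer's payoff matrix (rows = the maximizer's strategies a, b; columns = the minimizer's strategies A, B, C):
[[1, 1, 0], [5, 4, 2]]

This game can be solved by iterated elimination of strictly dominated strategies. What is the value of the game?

2

Row a is strictly dominated by row b (5>1, 4>1, 2>0); eliminate a.
Column A is strictly dominated by B for the minimizer (4<5); eliminate A.
Column B is strictly dominated by C for the minimizer (2<4); eliminate B.
Only (b, C) remains, with payoff 2.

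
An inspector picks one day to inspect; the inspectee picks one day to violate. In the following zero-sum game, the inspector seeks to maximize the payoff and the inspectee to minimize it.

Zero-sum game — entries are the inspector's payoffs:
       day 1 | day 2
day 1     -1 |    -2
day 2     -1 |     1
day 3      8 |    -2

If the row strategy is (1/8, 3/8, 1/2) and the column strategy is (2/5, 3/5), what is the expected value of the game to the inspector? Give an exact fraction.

Against (2/5, 3/5), each row's expected payoff is day 1: -8/5; day 2: 1/5; day 3: 2.
Taking the (1/8, 3/8, 1/2)-weighted average: (1/8)·(-8/5) + (3/8)·(1/5) + (1/2)·(2) = 7/8.

7/8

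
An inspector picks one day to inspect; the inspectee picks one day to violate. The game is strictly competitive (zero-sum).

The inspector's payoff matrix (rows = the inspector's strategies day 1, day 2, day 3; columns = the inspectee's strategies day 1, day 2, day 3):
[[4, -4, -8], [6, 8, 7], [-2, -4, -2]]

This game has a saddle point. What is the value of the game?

6

Row minima: -8, 6, -4 → the inspector's maximin is 6.
Column maxima: 6, 8, 7 → the inspectee's minimax is 6.
They coincide at (day 2, day 1), so the value is 6.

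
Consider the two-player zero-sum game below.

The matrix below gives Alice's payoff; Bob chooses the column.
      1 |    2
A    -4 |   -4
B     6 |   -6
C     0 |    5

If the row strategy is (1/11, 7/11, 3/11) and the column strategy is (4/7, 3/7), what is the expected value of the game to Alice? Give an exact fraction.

Against (4/7, 3/7), each row's expected payoff is A: -4; B: 6/7; C: 15/7.
Taking the (1/11, 7/11, 3/11)-weighted average: (1/11)·(-4) + (7/11)·(6/7) + (3/11)·(15/7) = 59/77.

59/77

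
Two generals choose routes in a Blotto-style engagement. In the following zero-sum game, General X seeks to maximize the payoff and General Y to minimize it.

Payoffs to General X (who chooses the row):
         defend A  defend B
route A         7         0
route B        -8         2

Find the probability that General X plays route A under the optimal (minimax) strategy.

Row minima are 0 and -8, so General X's maximin is 0; column maxima are 7 and 2, so General Y's minimax is 2. These differ, so the equilibrium is in mixed strategies.
Let General X play route A with probability p. General Y is indifferent when 7p − 8(1−p) = 2(1−p), giving p = 10/17.

10/17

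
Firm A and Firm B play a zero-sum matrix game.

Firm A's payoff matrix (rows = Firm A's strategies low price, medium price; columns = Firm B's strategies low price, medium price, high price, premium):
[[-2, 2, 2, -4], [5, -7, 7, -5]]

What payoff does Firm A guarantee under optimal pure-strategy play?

Row minima: -4, -7 → Firm A's maximin is -4.
Column maxima: 5, 2, 7, -4 → Firm B's minimax is -4.
They coincide at (low price, premium), so the value is -4.

-4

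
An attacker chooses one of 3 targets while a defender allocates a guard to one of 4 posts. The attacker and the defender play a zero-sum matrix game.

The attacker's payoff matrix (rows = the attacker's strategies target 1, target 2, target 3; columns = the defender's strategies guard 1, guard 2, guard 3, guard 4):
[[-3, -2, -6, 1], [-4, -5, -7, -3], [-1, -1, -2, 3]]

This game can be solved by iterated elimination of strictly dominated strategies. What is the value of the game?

Row target 2 is strictly dominated by row target 1 (-3>-4, -2>-5, -6>-7, 1>-3); eliminate target 2.
Row target 1 is strictly dominated by row target 3 (-1>-3, -1>-2, -2>-6, 3>1); eliminate target 1.
Column guard 1 is strictly dominated by guard 3 for the defender (-2<-1); eliminate guard 1.
Column guard 4 is strictly dominated by guard 2 for the defender (-1<3); eliminate guard 4.
Column guard 2 is strictly dominated by guard 3 for the defender (-2<-1); eliminate guard 2.
Only (target 3, guard 3) remains, with payoff -2.

-2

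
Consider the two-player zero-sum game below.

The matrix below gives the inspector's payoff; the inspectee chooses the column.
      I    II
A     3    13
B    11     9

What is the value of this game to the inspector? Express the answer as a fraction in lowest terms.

29/3

Row minima are 3 and 9, so the inspector's maximin is 9; column maxima are 11 and 13, so the inspectee's minimax is 11. These differ, so the equilibrium is in mixed strategies.
Let the inspector play A with probability p. The inspectee is indifferent when 3p + 11(1−p) = 13p + 9(1−p), giving p = 1/6.
Let the inspectee play I with probability q. The inspector is indifferent when 3q + 13(1−q) = 11q + 9(1−q), giving q = 1/3.
The value is 3·(1/3) + (13)·(2/3) = 29/3.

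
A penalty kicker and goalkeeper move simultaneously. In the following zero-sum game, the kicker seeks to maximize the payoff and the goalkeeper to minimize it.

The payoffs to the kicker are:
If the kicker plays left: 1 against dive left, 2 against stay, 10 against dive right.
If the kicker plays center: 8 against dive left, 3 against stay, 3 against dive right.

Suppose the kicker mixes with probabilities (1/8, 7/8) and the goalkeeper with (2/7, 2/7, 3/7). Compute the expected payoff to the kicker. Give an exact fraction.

253/56

Against (2/7, 2/7, 3/7), each row's expected payoff is left: 36/7; center: 31/7.
Taking the (1/8, 7/8)-weighted average: (1/8)·(36/7) + (7/8)·(31/7) = 253/56.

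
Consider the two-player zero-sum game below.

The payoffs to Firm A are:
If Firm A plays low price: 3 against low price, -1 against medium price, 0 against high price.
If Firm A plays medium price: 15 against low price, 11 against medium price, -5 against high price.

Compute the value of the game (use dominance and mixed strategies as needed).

Column low price is strictly dominated by medium price for Firm B (it gives Firm A more in every row).
The remaining 2×2 game on (low price, medium price) × (medium price, high price) has no saddle point. Let Firm A play low price with probability p; indifference gives −p + 11(1−p) = −5(1−p), so p = 16/17.
Similarly Firm B's optimal q on medium price is 5/17, and the value is -1·(5/17) + (0)·(12/17) = -5/17.

-5/17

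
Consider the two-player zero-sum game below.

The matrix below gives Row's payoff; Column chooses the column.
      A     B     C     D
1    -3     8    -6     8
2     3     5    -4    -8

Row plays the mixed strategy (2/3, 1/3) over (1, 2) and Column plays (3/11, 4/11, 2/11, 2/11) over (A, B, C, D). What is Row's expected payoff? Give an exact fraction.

59/33

Against (3/11, 4/11, 2/11, 2/11), each row's expected payoff is 1: 27/11; 2: 5/11.
Taking the (2/3, 1/3)-weighted average: (2/3)·(27/11) + (1/3)·(5/11) = 59/33.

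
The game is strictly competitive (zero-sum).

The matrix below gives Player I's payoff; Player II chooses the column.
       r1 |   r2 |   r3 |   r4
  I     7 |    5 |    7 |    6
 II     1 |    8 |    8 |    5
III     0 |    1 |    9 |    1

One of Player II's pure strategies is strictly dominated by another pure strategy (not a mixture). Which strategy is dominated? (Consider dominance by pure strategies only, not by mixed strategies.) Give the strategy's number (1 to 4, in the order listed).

3

Player II prefers columns that give Player I less. Compare r3 with r4: 6 < 7, 5 < 8, 1 < 9.
So r4 strictly dominates r3 for Player II; r3 is strictly dominated.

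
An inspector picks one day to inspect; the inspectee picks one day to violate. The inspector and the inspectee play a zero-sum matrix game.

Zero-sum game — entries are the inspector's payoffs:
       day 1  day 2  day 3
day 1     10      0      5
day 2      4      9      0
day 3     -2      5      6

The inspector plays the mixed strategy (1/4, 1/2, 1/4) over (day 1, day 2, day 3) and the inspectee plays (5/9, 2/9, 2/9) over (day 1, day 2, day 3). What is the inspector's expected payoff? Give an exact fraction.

Against (5/9, 2/9, 2/9), each row's expected payoff is day 1: 20/3; day 2: 38/9; day 3: 4/3.
Taking the (1/4, 1/2, 1/4)-weighted average: (1/4)·(20/3) + (1/2)·(38/9) + (1/4)·(4/3) = 37/9.

37/9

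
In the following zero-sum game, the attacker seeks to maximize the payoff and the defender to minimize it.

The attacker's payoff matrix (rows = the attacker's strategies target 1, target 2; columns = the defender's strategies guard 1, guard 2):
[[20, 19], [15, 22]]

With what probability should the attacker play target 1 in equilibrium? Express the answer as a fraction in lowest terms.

7/8

Row minima are 19 and 15, so the attacker's maximin is 19; column maxima are 20 and 22, so the defender's minimax is 20. These differ, so the equilibrium is in mixed strategies.
Let the attacker play target 1 with probability p. The defender is indifferent when 20p + 15(1−p) = 19p + 22(1−p), giving p = 7/8.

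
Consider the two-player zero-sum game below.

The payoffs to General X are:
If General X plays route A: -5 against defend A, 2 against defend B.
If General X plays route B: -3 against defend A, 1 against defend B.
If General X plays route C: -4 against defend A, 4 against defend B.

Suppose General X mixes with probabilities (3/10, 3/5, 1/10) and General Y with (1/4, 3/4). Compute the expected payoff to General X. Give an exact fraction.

Against (1/4, 3/4), each row's expected payoff is route A: 1/4; route B: 0; route C: 2.
Taking the (3/10, 3/5, 1/10)-weighted average: (3/10)·(1/4) + (3/5)·(0) + (1/10)·(2) = 11/40.

11/40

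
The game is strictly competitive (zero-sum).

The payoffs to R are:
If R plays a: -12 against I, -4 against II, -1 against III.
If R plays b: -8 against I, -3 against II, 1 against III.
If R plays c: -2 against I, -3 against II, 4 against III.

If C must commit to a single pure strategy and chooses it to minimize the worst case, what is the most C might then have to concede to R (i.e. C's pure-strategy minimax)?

The worst case (largest entry) in each column is I: -2, II: -3, III: 4.
The best (smallest) of these is -3.

-3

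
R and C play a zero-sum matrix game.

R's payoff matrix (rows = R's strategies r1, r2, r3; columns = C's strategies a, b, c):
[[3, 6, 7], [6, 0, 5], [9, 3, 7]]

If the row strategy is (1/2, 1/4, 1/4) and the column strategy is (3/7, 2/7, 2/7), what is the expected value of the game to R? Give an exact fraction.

145/28

Against (3/7, 2/7, 2/7), each row's expected payoff is r1: 5; r2: 4; r3: 47/7.
Taking the (1/2, 1/4, 1/4)-weighted average: (1/2)·(5) + (1/4)·(4) + (1/4)·(47/7) = 145/28.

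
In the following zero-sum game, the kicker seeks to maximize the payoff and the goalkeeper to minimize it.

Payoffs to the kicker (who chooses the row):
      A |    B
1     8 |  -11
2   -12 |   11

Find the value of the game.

Row minima are -11 and -12, so the kicker's maximin is -11; column maxima are 8 and 11, so the goalkeeper's minimax is 8. These differ, so the equilibrium is in mixed strategies.
Let the kicker play 1 with probability p. The goalkeeper is indifferent when 8p − 12(1−p) = −11p + 11(1−p), giving p = 23/42.
Let the goalkeeper play A with probability q. The kicker is indifferent when 8q − 11(1−q) = −12q + 11(1−q), giving q = 11/21.
The value is 8·(11/21) + (-11)·(10/21) = -22/21.

-22/21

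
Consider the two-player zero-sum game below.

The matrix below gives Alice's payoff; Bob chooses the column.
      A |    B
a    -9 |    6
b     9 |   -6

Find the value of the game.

Row minima are -9 and -6, so Alice's maximin is -6; column maxima are 9 and 6, so Bob's minimax is 6. These differ, so the equilibrium is in mixed strategies.
Let Alice play a with probability p. Bob is indifferent when −9p + 9(1−p) = 6p − 6(1−p), giving p = 1/2.
Let Bob play A with probability q. Alice is indifferent when −9q + 6(1−q) = 9q − 6(1−q), giving q = 2/5.
The value is -9·(2/5) + (6)·(3/5) = 0.

0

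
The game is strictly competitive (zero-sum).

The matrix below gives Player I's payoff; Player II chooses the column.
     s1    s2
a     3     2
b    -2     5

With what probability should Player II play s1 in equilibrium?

3/8

Row minima are 2 and -2, so Player I's maximin is 2; column maxima are 3 and 5, so Player II's minimax is 3. These differ, so the equilibrium is in mixed strategies.
Let Player II play s1 with probability q. Player I is indifferent when 3q + 2(1−q) = −2q + 5(1−q), giving q = 3/8.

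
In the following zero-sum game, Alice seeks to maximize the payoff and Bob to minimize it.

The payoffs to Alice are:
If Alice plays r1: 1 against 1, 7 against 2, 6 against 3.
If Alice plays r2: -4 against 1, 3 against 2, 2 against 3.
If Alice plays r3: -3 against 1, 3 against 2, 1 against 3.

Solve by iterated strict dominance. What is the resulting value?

Row r2 is strictly dominated by row r1 (1>-4, 7>3, 6>2); eliminate r2.
Column 2 is strictly dominated by 1 for Bob (1<7, -3<3); eliminate 2.
Column 3 is strictly dominated by 1 for Bob (1<6, -3<1); eliminate 3.
Row r3 is strictly dominated by row r1 (1>-3); eliminate r3.
Only (r1, 1) remains, with payoff 1.

1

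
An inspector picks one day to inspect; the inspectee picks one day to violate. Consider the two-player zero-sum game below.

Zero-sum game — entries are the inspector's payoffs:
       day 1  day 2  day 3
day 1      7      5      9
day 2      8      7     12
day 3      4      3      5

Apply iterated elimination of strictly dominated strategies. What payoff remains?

7

Row day 1 is strictly dominated by row day 2 (8>7, 7>5, 12>9); eliminate day 1.
Column day 1 is strictly dominated by day 2 for the inspectee (7<8, 3<4); eliminate day 1.
Row day 3 is strictly dominated by row day 2 (7>3, 12>5); eliminate day 3.
Column day 3 is strictly dominated by day 2 for the inspectee (7<12); eliminate day 3.
Only (day 2, day 2) remains, with payoff 7.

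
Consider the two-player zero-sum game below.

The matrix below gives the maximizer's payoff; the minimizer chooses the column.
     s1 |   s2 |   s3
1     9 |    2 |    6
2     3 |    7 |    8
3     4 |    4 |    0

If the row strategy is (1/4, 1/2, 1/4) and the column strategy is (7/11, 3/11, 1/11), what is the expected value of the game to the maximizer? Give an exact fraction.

Against (7/11, 3/11, 1/11), each row's expected payoff is 1: 75/11; 2: 50/11; 3: 40/11.
Taking the (1/4, 1/2, 1/4)-weighted average: (1/4)·(75/11) + (1/2)·(50/11) + (1/4)·(40/11) = 215/44.

215/44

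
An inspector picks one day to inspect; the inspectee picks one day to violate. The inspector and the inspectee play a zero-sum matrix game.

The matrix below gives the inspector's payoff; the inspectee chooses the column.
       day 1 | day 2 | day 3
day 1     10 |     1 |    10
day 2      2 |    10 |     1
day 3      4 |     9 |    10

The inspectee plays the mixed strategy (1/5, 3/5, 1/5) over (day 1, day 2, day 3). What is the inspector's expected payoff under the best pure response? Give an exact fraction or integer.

41/5

day 1: (10)·(1/5) + (1)·(3/5) + (10)·(1/5) = 23/5.
day 2: (2)·(1/5) + (10)·(3/5) + (1)·(1/5) = 33/5.
day 3: (4)·(1/5) + (9)·(3/5) + (10)·(1/5) = 41/5.
The best pure response is day 3 with expected payoff 41/5.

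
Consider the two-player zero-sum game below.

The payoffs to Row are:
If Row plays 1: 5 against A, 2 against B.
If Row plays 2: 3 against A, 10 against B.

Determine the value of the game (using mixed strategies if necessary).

22/5

Row minima are 2 and 3, so Row's maximin is 3; column maxima are 5 and 10, so Column's minimax is 5. These differ, so the equilibrium is in mixed strategies.
Let Row play 1 with probability p. Column is indifferent when 5p + 3(1−p) = 2p + 10(1−p), giving p = 7/10.
Let Column play A with probability q. Row is indifferent when 5q + 2(1−q) = 3q + 10(1−q), giving q = 4/5.
The value is 5·(4/5) + (2)·(1/5) = 22/5.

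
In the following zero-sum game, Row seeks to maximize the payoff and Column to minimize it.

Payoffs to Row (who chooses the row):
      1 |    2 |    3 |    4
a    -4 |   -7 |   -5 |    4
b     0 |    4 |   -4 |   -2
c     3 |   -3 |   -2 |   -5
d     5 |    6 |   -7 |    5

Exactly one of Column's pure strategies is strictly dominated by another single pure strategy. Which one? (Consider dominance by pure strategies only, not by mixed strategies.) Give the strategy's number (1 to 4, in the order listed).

Column prefers columns that give Row less. Compare 1 with 3: -5 < -4, -4 < 0, -2 < 3, -7 < 5.
So 3 strictly dominates 1 for Column; 1 is strictly dominated.

1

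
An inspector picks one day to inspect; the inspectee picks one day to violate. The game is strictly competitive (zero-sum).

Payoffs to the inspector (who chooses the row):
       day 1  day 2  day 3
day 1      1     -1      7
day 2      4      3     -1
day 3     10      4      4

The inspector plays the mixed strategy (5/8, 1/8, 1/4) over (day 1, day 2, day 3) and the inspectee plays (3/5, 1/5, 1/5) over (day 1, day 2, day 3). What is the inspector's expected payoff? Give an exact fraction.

Against (3/5, 1/5, 1/5), each row's expected payoff is day 1: 9/5; day 2: 14/5; day 3: 38/5.
Taking the (5/8, 1/8, 1/4)-weighted average: (5/8)·(9/5) + (1/8)·(14/5) + (1/4)·(38/5) = 27/8.

27/8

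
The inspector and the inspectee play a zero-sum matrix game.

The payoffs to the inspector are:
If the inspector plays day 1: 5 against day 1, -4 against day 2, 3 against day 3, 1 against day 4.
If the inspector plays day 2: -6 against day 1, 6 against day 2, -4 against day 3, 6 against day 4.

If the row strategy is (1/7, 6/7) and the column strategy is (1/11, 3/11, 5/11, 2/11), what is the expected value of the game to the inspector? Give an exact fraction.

Against (1/11, 3/11, 5/11, 2/11), each row's expected payoff is day 1: 10/11; day 2: 4/11.
Taking the (1/7, 6/7)-weighted average: (1/7)·(10/11) + (6/7)·(4/11) = 34/77.

34/77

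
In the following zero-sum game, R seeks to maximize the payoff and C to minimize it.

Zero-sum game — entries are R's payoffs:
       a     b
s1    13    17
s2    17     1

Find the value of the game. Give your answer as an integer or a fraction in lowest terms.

Row minima are 13 and 1, so R's maximin is 13; column maxima are 17 and 17, so C's minimax is 17. These differ, so the equilibrium is in mixed strategies.
Let R play s1 with probability p. C is indifferent when 13p + 17(1−p) = 17p + (1−p), giving p = 4/5.
Let C play a with probability q. R is indifferent when 13q + 17(1−q) = 17q + (1−q), giving q = 4/5.
The value is 13·(4/5) + (17)·(1/5) = 69/5.

69/5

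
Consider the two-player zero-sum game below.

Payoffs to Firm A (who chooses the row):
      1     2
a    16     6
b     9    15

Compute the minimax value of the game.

93/8

Row minima are 6 and 9, so Firm A's maximin is 9; column maxima are 16 and 15, so Firm B's minimax is 15. These differ, so the equilibrium is in mixed strategies.
Let Firm A play a with probability p. Firm B is indifferent when 16p + 9(1−p) = 6p + 15(1−p), giving p = 3/8.
Let Firm B play 1 with probability q. Firm A is indifferent when 16q + 6(1−q) = 9q + 15(1−q), giving q = 9/16.
The value is 16·(9/16) + (6)·(7/16) = 93/8.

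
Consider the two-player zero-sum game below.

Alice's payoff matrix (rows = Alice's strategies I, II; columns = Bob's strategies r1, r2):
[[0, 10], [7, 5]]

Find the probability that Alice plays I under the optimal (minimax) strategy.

1/6

Row minima are 0 and 5, so Alice's maximin is 5; column maxima are 7 and 10, so Bob's minimax is 7. These differ, so the equilibrium is in mixed strategies.
Let Alice play I with probability p. Bob is indifferent when 7(1−p) = 10p + 5(1−p), giving p = 1/6.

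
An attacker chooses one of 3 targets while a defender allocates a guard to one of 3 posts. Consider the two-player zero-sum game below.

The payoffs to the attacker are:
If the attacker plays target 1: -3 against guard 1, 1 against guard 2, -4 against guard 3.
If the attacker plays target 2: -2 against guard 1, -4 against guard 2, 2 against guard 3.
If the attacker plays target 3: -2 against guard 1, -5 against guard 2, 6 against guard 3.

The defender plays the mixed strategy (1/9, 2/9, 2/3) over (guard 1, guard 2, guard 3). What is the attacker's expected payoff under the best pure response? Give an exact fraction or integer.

target 1: (-3)·(1/9) + (1)·(2/9) + (-4)·(2/3) = -25/9.
target 2: (-2)·(1/9) + (-4)·(2/9) + (2)·(2/3) = 2/9.
target 3: (-2)·(1/9) + (-5)·(2/9) + (6)·(2/3) = 8/3.
The best pure response is target 3 with expected payoff 8/3.

8/3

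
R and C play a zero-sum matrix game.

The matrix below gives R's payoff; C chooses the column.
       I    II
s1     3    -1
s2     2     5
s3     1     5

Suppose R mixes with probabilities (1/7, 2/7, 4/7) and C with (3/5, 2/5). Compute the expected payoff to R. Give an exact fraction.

13/5

Against (3/5, 2/5), each row's expected payoff is s1: 7/5; s2: 16/5; s3: 13/5.
Taking the (1/7, 2/7, 4/7)-weighted average: (1/7)·(7/5) + (2/7)·(16/5) + (4/7)·(13/5) = 13/5.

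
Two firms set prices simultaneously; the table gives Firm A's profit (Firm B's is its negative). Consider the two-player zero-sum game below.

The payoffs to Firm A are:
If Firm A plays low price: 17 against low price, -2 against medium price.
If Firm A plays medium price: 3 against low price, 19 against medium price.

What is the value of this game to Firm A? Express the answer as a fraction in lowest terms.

Row minima are -2 and 3, so Firm A's maximin is 3; column maxima are 17 and 19, so Firm B's minimax is 17. These differ, so the equilibrium is in mixed strategies.
Let Firm A play low price with probability p. Firm B is indifferent when 17p + 3(1−p) = −2p + 19(1−p), giving p = 16/35.
Let Firm B play low price with probability q. Firm A is indifferent when 17q − 2(1−q) = 3q + 19(1−q), giving q = 3/5.
The value is 17·(3/5) + (-2)·(2/5) = 47/5.

47/5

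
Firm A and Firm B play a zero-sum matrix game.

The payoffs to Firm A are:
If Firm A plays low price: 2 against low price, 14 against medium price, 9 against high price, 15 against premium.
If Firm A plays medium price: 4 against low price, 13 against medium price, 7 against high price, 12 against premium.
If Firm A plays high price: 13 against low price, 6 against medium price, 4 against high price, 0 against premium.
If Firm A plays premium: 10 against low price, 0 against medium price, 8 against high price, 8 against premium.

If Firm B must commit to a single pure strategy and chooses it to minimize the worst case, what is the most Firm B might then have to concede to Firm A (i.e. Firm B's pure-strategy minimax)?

The worst case (largest entry) in each column is low price: 13, medium price: 14, high price: 9, premium: 15.
The best (smallest) of these is 9.

9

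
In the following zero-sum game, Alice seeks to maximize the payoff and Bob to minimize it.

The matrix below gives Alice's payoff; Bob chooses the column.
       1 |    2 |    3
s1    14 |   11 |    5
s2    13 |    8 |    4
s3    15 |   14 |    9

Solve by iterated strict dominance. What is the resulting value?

9

Row s2 is strictly dominated by row s1 (14>13, 11>8, 5>4); eliminate s2.
Column 1 is strictly dominated by 2 for Bob (11<14, 14<15); eliminate 1.
Column 2 is strictly dominated by 3 for Bob (5<11, 9<14); eliminate 2.
Row s1 is strictly dominated by row s3 (9>5); eliminate s1.
Only (s3, 3) remains, with payoff 9.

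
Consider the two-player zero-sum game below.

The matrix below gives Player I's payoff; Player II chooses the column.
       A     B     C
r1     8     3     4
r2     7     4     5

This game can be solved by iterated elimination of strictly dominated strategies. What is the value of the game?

Column A is strictly dominated by B for Player II (3<8, 4<7); eliminate A.
Row r1 is strictly dominated by row r2 (4>3, 5>4); eliminate r1.
Column C is strictly dominated by B for Player II (4<5); eliminate C.
Only (r2, B) remains, with payoff 4.

4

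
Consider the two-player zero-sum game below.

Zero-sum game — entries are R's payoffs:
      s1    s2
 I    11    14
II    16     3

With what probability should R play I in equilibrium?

Row minima are 11 and 3, so R's maximin is 11; column maxima are 16 and 14, so C's minimax is 14. These differ, so the equilibrium is in mixed strategies.
Let R play I with probability p. C is indifferent when 11p + 16(1−p) = 14p + 3(1−p), giving p = 13/16.

13/16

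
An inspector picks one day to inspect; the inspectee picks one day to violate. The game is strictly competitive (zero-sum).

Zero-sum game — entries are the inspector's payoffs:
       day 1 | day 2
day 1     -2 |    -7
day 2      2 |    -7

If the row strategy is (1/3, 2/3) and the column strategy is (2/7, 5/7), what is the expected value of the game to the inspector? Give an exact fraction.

Against (2/7, 5/7), each row's expected payoff is day 1: -39/7; day 2: -31/7.
Taking the (1/3, 2/3)-weighted average: (1/3)·(-39/7) + (2/3)·(-31/7) = -101/21.

-101/21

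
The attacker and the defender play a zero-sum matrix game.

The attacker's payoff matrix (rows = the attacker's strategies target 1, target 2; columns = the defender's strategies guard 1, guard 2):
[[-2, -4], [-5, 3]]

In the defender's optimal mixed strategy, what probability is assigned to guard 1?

7/10

Row minima are -4 and -5, so the attacker's maximin is -4; column maxima are -2 and 3, so the defender's minimax is -2. These differ, so the equilibrium is in mixed strategies.
Let the defender play guard 1 with probability q. The attacker is indifferent when −2q − 4(1−q) = −5q + 3(1−q), giving q = 7/10.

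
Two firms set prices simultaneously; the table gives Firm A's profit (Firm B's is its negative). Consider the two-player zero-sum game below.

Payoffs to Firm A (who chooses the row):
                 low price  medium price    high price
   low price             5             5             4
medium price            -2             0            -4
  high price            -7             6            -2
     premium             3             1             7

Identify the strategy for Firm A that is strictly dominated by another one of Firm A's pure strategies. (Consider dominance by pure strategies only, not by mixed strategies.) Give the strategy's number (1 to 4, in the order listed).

2

Compare medium price with low price: 5 > -2, 5 > 0, 4 > -4.
So low price strictly dominates medium price for Firm A; medium price is strictly dominated.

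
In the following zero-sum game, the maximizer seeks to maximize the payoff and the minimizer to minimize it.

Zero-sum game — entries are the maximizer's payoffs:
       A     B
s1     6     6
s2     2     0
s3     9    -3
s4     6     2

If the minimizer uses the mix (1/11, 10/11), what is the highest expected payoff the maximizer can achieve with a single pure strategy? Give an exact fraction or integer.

6

s1: (6)·(1/11) + (6)·(10/11) = 6.
s2: (2)·(1/11) + (0)·(10/11) = 2/11.
s3: (9)·(1/11) + (-3)·(10/11) = -21/11.
s4: (6)·(1/11) + (2)·(10/11) = 26/11.
The best pure response is s1 with expected payoff 6.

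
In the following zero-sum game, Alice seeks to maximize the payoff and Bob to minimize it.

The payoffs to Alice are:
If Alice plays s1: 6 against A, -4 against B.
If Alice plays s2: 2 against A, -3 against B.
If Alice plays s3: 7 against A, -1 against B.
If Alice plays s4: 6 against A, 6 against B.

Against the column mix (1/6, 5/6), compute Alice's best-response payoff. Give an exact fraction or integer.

s1: (6)·(1/6) + (-4)·(5/6) = -7/3.
s2: (2)·(1/6) + (-3)·(5/6) = -13/6.
s3: (7)·(1/6) + (-1)·(5/6) = 1/3.
s4: (6)·(1/6) + (6)·(5/6) = 6.
The best pure response is s4 with expected payoff 6.

6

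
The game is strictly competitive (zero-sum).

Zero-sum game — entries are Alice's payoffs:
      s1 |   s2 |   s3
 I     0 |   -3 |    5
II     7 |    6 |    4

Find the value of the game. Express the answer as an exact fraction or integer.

Column s1 is strictly dominated by s2 for Bob (it gives Alice more in every row).
The remaining 2×2 game on (I, II) × (s2, s3) has no saddle point. Let Alice play I with probability p; indifference gives −3p + 6(1−p) = 5p + 4(1−p), so p = 1/5.
Similarly Bob's optimal q on s2 is 1/10, and the value is -3·(1/10) + (5)·(9/10) = 21/5.

21/5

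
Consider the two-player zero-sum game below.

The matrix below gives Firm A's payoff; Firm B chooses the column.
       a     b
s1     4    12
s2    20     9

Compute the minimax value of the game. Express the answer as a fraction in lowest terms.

204/19

Row minima are 4 and 9, so Firm A's maximin is 9; column maxima are 20 and 12, so Firm B's minimax is 12. These differ, so the equilibrium is in mixed strategies.
Let Firm A play s1 with probability p. Firm B is indifferent when 4p + 20(1−p) = 12p + 9(1−p), giving p = 11/19.
Let Firm B play a with probability q. Firm A is indifferent when 4q + 12(1−q) = 20q + 9(1−q), giving q = 3/19.
The value is 4·(3/19) + (12)·(16/19) = 204/19.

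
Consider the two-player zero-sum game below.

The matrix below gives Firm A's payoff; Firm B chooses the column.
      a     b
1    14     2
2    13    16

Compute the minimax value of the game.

Row minima are 2 and 13, so Firm A's maximin is 13; column maxima are 14 and 16, so Firm B's minimax is 14. These differ, so the equilibrium is in mixed strategies.
Let Firm A play 1 with probability p. Firm B is indifferent when 14p + 13(1−p) = 2p + 16(1−p), giving p = 1/5.
Let Firm B play a with probability q. Firm A is indifferent when 14q + 2(1−q) = 13q + 16(1−q), giving q = 14/15.
The value is 14·(14/15) + (2)·(1/15) = 66/5.

66/5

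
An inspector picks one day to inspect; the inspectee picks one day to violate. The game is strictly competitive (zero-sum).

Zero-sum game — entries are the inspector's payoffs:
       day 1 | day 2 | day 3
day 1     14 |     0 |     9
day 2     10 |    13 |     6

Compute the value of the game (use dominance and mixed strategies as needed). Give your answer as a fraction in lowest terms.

Column day 1 is strictly dominated by day 3 for the inspectee (it gives the inspector more in every row).
The remaining 2×2 game on (day 1, day 2) × (day 2, day 3) has no saddle point. Let the inspector play day 1 with probability p; indifference gives 13(1−p) = 9p + 6(1−p), so p = 7/16.
Similarly the inspectee's optimal q on day 2 is 3/16, and the value is 0·(3/16) + (9)·(13/16) = 117/16.

117/16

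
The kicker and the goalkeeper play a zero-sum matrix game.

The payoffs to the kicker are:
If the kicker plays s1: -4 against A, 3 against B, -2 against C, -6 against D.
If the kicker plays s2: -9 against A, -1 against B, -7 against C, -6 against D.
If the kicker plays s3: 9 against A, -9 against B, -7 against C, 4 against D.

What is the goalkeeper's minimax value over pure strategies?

The worst case (largest entry) in each column is A: 9, B: 3, C: -2, D: 4.
The best (smallest) of these is -2.

-2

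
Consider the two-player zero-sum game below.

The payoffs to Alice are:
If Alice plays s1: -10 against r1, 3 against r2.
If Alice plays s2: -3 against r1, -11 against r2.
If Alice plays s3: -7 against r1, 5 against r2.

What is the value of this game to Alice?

Row s1 is strictly dominated by row s3, so Alice never plays it.
The remaining 2×2 game on (s2, s3) × (r1, r2) has no saddle point. Let Alice play s2 with probability p; indifference gives −3p − 7(1−p) = −11p + 5(1−p), so p = 3/5.
Similarly Bob's optimal q on r1 is 4/5, and the value is -3·(4/5) + (-11)·(1/5) = -23/5.

-23/5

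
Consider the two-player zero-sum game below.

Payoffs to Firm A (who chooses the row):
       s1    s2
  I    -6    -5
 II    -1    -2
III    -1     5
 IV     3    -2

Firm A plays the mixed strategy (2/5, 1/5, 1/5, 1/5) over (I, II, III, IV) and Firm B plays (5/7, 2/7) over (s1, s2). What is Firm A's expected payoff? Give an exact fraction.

-73/35

Against (5/7, 2/7), each row's expected payoff is I: -40/7; II: -9/7; III: 5/7; IV: 11/7.
Taking the (2/5, 1/5, 1/5, 1/5)-weighted average: (2/5)·(-40/7) + (1/5)·(-9/7) + (1/5)·(5/7) + (1/5)·(11/7) = -73/35.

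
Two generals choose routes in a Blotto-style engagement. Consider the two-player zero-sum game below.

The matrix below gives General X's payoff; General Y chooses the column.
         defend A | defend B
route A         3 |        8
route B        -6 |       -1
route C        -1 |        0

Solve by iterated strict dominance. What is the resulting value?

3

Column defend B is strictly dominated by defend A for General Y (3<8, -6<-1, -1<0); eliminate defend B.
Row route C is strictly dominated by row route A (3>-1); eliminate route C.
Row route B is strictly dominated by row route A (3>-6); eliminate route B.
Only (route A, defend A) remains, with payoff 3.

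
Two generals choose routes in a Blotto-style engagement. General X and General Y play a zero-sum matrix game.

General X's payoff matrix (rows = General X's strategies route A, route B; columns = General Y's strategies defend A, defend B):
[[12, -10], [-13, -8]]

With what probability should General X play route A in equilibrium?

5/27

Row minima are -10 and -13, so General X's maximin is -10; column maxima are 12 and -8, so General Y's minimax is -8. These differ, so the equilibrium is in mixed strategies.
Let General X play route A with probability p. General Y is indifferent when 12p − 13(1−p) = −10p − 8(1−p), giving p = 5/27.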